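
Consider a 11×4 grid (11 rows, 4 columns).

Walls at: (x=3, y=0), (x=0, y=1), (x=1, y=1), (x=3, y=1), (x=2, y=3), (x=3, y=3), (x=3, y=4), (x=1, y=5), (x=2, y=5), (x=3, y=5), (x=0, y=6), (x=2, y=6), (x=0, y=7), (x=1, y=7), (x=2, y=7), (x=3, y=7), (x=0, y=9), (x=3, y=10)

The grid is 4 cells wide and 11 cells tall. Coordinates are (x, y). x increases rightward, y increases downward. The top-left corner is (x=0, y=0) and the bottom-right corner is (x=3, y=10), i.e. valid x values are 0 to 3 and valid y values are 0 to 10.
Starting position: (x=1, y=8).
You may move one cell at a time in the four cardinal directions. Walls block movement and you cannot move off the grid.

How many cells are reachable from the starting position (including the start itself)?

BFS flood-fill from (x=1, y=8):
  Distance 0: (x=1, y=8)
  Distance 1: (x=0, y=8), (x=2, y=8), (x=1, y=9)
  Distance 2: (x=3, y=8), (x=2, y=9), (x=1, y=10)
  Distance 3: (x=3, y=9), (x=0, y=10), (x=2, y=10)
Total reachable: 10 (grid has 26 open cells total)

Answer: Reachable cells: 10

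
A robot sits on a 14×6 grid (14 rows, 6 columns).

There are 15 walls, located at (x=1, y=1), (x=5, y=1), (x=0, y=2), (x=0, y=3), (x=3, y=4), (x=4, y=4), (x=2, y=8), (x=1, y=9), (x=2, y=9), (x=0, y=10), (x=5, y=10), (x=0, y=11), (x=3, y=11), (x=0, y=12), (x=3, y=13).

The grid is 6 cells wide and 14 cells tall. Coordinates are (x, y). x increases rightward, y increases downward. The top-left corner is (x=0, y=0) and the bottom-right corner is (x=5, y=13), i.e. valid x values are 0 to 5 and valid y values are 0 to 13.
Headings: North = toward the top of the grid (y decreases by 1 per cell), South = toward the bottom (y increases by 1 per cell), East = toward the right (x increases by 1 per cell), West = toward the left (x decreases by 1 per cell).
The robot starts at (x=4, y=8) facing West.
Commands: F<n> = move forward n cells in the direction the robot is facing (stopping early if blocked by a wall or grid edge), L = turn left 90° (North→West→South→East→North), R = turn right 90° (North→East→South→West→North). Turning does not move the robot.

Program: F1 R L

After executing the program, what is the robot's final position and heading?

Answer: Final position: (x=3, y=8), facing West

Derivation:
Start: (x=4, y=8), facing West
  F1: move forward 1, now at (x=3, y=8)
  R: turn right, now facing North
  L: turn left, now facing West
Final: (x=3, y=8), facing West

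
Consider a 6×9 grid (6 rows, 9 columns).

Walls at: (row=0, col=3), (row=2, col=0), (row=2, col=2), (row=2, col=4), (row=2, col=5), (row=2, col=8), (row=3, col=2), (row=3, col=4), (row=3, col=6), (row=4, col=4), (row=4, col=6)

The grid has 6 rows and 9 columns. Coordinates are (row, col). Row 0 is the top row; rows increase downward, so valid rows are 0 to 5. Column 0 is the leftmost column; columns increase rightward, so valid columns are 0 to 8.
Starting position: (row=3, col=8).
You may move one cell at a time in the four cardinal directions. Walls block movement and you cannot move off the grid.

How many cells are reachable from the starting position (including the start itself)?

Answer: Reachable cells: 43

Derivation:
BFS flood-fill from (row=3, col=8):
  Distance 0: (row=3, col=8)
  Distance 1: (row=3, col=7), (row=4, col=8)
  Distance 2: (row=2, col=7), (row=4, col=7), (row=5, col=8)
  Distance 3: (row=1, col=7), (row=2, col=6), (row=5, col=7)
  Distance 4: (row=0, col=7), (row=1, col=6), (row=1, col=8), (row=5, col=6)
  Distance 5: (row=0, col=6), (row=0, col=8), (row=1, col=5), (row=5, col=5)
  Distance 6: (row=0, col=5), (row=1, col=4), (row=4, col=5), (row=5, col=4)
  Distance 7: (row=0, col=4), (row=1, col=3), (row=3, col=5), (row=5, col=3)
  Distance 8: (row=1, col=2), (row=2, col=3), (row=4, col=3), (row=5, col=2)
  Distance 9: (row=0, col=2), (row=1, col=1), (row=3, col=3), (row=4, col=2), (row=5, col=1)
  Distance 10: (row=0, col=1), (row=1, col=0), (row=2, col=1), (row=4, col=1), (row=5, col=0)
  Distance 11: (row=0, col=0), (row=3, col=1), (row=4, col=0)
  Distance 12: (row=3, col=0)
Total reachable: 43 (grid has 43 open cells total)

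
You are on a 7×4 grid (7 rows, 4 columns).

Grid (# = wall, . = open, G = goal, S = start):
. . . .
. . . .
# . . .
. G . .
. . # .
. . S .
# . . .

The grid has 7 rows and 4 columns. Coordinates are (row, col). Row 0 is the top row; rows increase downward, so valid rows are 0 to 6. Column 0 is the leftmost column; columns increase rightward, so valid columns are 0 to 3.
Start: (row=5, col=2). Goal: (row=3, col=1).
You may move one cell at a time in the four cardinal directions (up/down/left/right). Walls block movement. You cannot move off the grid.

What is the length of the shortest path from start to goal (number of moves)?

BFS from (row=5, col=2) until reaching (row=3, col=1):
  Distance 0: (row=5, col=2)
  Distance 1: (row=5, col=1), (row=5, col=3), (row=6, col=2)
  Distance 2: (row=4, col=1), (row=4, col=3), (row=5, col=0), (row=6, col=1), (row=6, col=3)
  Distance 3: (row=3, col=1), (row=3, col=3), (row=4, col=0)  <- goal reached here
One shortest path (3 moves): (row=5, col=2) -> (row=5, col=1) -> (row=4, col=1) -> (row=3, col=1)

Answer: Shortest path length: 3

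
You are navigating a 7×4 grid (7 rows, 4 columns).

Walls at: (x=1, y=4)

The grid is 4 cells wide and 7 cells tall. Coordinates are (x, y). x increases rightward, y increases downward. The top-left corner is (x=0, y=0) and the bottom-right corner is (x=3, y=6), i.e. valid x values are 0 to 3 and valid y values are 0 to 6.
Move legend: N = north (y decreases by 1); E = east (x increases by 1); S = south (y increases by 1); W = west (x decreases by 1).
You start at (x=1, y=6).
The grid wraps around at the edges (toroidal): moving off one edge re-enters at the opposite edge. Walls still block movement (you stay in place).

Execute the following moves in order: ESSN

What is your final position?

Answer: Final position: (x=2, y=0)

Derivation:
Start: (x=1, y=6)
  E (east): (x=1, y=6) -> (x=2, y=6)
  S (south): (x=2, y=6) -> (x=2, y=0)
  S (south): (x=2, y=0) -> (x=2, y=1)
  N (north): (x=2, y=1) -> (x=2, y=0)
Final: (x=2, y=0)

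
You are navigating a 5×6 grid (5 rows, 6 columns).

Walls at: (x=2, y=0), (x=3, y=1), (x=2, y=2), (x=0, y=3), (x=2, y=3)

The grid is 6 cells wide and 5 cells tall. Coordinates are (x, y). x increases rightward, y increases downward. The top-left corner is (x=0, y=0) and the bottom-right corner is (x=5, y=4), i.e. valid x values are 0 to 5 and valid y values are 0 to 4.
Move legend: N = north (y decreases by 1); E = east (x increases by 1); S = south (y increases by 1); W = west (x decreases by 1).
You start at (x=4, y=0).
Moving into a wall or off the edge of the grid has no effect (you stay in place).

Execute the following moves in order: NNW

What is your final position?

Answer: Final position: (x=3, y=0)

Derivation:
Start: (x=4, y=0)
  N (north): blocked, stay at (x=4, y=0)
  N (north): blocked, stay at (x=4, y=0)
  W (west): (x=4, y=0) -> (x=3, y=0)
Final: (x=3, y=0)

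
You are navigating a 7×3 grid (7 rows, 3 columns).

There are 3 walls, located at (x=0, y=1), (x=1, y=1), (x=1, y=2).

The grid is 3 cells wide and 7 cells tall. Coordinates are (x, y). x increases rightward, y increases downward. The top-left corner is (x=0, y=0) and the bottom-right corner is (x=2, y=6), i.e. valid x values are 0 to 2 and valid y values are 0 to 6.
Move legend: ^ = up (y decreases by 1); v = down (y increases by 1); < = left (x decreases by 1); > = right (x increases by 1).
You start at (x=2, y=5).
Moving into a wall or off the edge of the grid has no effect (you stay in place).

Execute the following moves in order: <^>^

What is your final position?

Start: (x=2, y=5)
  < (left): (x=2, y=5) -> (x=1, y=5)
  ^ (up): (x=1, y=5) -> (x=1, y=4)
  > (right): (x=1, y=4) -> (x=2, y=4)
  ^ (up): (x=2, y=4) -> (x=2, y=3)
Final: (x=2, y=3)

Answer: Final position: (x=2, y=3)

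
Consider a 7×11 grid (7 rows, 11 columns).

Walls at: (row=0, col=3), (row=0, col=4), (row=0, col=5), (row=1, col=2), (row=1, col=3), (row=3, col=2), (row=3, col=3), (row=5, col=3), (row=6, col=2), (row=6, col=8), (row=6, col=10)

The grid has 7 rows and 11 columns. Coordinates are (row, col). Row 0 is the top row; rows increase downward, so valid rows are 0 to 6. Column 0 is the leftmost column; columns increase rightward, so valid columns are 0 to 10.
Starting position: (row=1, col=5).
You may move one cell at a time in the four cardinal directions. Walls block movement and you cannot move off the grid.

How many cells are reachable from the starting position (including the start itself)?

Answer: Reachable cells: 66

Derivation:
BFS flood-fill from (row=1, col=5):
  Distance 0: (row=1, col=5)
  Distance 1: (row=1, col=4), (row=1, col=6), (row=2, col=5)
  Distance 2: (row=0, col=6), (row=1, col=7), (row=2, col=4), (row=2, col=6), (row=3, col=5)
  Distance 3: (row=0, col=7), (row=1, col=8), (row=2, col=3), (row=2, col=7), (row=3, col=4), (row=3, col=6), (row=4, col=5)
  Distance 4: (row=0, col=8), (row=1, col=9), (row=2, col=2), (row=2, col=8), (row=3, col=7), (row=4, col=4), (row=4, col=6), (row=5, col=5)
  Distance 5: (row=0, col=9), (row=1, col=10), (row=2, col=1), (row=2, col=9), (row=3, col=8), (row=4, col=3), (row=4, col=7), (row=5, col=4), (row=5, col=6), (row=6, col=5)
  Distance 6: (row=0, col=10), (row=1, col=1), (row=2, col=0), (row=2, col=10), (row=3, col=1), (row=3, col=9), (row=4, col=2), (row=4, col=8), (row=5, col=7), (row=6, col=4), (row=6, col=6)
  Distance 7: (row=0, col=1), (row=1, col=0), (row=3, col=0), (row=3, col=10), (row=4, col=1), (row=4, col=9), (row=5, col=2), (row=5, col=8), (row=6, col=3), (row=6, col=7)
  Distance 8: (row=0, col=0), (row=0, col=2), (row=4, col=0), (row=4, col=10), (row=5, col=1), (row=5, col=9)
  Distance 9: (row=5, col=0), (row=5, col=10), (row=6, col=1), (row=6, col=9)
  Distance 10: (row=6, col=0)
Total reachable: 66 (grid has 66 open cells total)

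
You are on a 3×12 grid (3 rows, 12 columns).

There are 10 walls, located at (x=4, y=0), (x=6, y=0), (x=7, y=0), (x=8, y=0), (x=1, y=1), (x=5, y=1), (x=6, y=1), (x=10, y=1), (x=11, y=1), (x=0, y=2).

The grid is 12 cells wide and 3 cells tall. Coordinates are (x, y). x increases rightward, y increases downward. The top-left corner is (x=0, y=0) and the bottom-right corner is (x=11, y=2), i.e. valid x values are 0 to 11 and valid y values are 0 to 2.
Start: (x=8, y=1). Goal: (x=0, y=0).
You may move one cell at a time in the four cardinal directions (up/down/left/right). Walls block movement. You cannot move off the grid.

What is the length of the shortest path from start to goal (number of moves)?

BFS from (x=8, y=1) until reaching (x=0, y=0):
  Distance 0: (x=8, y=1)
  Distance 1: (x=7, y=1), (x=9, y=1), (x=8, y=2)
  Distance 2: (x=9, y=0), (x=7, y=2), (x=9, y=2)
  Distance 3: (x=10, y=0), (x=6, y=2), (x=10, y=2)
  Distance 4: (x=11, y=0), (x=5, y=2), (x=11, y=2)
  Distance 5: (x=4, y=2)
  Distance 6: (x=4, y=1), (x=3, y=2)
  Distance 7: (x=3, y=1), (x=2, y=2)
  Distance 8: (x=3, y=0), (x=2, y=1), (x=1, y=2)
  Distance 9: (x=2, y=0)
  Distance 10: (x=1, y=0)
  Distance 11: (x=0, y=0)  <- goal reached here
One shortest path (11 moves): (x=8, y=1) -> (x=7, y=1) -> (x=7, y=2) -> (x=6, y=2) -> (x=5, y=2) -> (x=4, y=2) -> (x=3, y=2) -> (x=2, y=2) -> (x=2, y=1) -> (x=2, y=0) -> (x=1, y=0) -> (x=0, y=0)

Answer: Shortest path length: 11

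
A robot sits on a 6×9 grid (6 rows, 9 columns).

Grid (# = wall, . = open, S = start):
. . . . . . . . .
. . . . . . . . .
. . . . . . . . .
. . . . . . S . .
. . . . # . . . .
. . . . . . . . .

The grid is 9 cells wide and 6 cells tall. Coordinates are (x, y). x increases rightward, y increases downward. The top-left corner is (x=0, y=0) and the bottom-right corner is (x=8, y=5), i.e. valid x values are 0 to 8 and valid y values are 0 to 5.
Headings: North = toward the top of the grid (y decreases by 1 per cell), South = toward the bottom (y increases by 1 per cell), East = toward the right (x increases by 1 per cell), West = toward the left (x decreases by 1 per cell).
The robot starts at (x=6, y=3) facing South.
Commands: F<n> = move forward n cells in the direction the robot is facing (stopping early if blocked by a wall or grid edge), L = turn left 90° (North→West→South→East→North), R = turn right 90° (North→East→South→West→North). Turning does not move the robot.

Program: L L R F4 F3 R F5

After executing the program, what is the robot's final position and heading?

Start: (x=6, y=3), facing South
  L: turn left, now facing East
  L: turn left, now facing North
  R: turn right, now facing East
  F4: move forward 2/4 (blocked), now at (x=8, y=3)
  F3: move forward 0/3 (blocked), now at (x=8, y=3)
  R: turn right, now facing South
  F5: move forward 2/5 (blocked), now at (x=8, y=5)
Final: (x=8, y=5), facing South

Answer: Final position: (x=8, y=5), facing South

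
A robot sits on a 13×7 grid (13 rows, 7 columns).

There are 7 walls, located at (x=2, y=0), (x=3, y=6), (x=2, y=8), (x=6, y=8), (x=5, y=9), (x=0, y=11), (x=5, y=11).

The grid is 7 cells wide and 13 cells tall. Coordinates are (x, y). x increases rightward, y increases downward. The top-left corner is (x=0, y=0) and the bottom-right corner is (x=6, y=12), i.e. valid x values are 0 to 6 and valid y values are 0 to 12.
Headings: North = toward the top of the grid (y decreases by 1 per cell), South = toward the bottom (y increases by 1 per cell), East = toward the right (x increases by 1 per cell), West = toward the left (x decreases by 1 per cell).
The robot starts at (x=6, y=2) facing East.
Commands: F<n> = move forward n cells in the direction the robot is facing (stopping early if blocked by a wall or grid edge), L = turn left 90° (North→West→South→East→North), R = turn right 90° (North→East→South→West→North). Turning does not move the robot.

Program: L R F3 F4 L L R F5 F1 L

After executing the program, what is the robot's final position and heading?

Answer: Final position: (x=6, y=0), facing West

Derivation:
Start: (x=6, y=2), facing East
  L: turn left, now facing North
  R: turn right, now facing East
  F3: move forward 0/3 (blocked), now at (x=6, y=2)
  F4: move forward 0/4 (blocked), now at (x=6, y=2)
  L: turn left, now facing North
  L: turn left, now facing West
  R: turn right, now facing North
  F5: move forward 2/5 (blocked), now at (x=6, y=0)
  F1: move forward 0/1 (blocked), now at (x=6, y=0)
  L: turn left, now facing West
Final: (x=6, y=0), facing West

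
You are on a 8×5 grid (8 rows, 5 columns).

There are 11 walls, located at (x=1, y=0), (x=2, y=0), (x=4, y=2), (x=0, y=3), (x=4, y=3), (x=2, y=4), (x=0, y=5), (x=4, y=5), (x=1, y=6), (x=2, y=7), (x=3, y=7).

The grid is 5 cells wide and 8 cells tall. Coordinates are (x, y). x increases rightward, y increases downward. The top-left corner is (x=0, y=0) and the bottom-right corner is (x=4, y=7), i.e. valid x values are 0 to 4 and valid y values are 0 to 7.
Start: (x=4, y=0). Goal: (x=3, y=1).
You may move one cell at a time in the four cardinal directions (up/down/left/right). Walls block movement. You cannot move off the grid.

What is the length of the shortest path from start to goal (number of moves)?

Answer: Shortest path length: 2

Derivation:
BFS from (x=4, y=0) until reaching (x=3, y=1):
  Distance 0: (x=4, y=0)
  Distance 1: (x=3, y=0), (x=4, y=1)
  Distance 2: (x=3, y=1)  <- goal reached here
One shortest path (2 moves): (x=4, y=0) -> (x=3, y=0) -> (x=3, y=1)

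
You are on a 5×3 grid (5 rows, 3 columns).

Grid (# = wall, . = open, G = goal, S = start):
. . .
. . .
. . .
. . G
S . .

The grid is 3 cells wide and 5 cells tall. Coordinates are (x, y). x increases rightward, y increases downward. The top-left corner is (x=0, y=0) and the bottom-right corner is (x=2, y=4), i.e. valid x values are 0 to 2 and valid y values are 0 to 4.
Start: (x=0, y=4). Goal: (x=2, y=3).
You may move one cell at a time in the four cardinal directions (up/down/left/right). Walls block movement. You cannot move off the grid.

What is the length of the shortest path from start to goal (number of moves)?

BFS from (x=0, y=4) until reaching (x=2, y=3):
  Distance 0: (x=0, y=4)
  Distance 1: (x=0, y=3), (x=1, y=4)
  Distance 2: (x=0, y=2), (x=1, y=3), (x=2, y=4)
  Distance 3: (x=0, y=1), (x=1, y=2), (x=2, y=3)  <- goal reached here
One shortest path (3 moves): (x=0, y=4) -> (x=1, y=4) -> (x=2, y=4) -> (x=2, y=3)

Answer: Shortest path length: 3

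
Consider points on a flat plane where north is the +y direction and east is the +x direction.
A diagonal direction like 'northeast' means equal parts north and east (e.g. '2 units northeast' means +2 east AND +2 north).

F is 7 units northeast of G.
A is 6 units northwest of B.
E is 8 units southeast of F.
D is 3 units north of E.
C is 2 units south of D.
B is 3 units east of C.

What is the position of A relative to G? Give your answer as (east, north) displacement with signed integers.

Place G at the origin (east=0, north=0).
  F is 7 units northeast of G: delta (east=+7, north=+7); F at (east=7, north=7).
  E is 8 units southeast of F: delta (east=+8, north=-8); E at (east=15, north=-1).
  D is 3 units north of E: delta (east=+0, north=+3); D at (east=15, north=2).
  C is 2 units south of D: delta (east=+0, north=-2); C at (east=15, north=0).
  B is 3 units east of C: delta (east=+3, north=+0); B at (east=18, north=0).
  A is 6 units northwest of B: delta (east=-6, north=+6); A at (east=12, north=6).
Therefore A relative to G: (east=12, north=6).

Answer: A is at (east=12, north=6) relative to G.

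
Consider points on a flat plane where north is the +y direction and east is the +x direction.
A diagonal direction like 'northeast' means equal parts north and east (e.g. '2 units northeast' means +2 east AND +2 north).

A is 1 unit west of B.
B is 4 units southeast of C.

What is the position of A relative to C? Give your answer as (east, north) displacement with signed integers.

Place C at the origin (east=0, north=0).
  B is 4 units southeast of C: delta (east=+4, north=-4); B at (east=4, north=-4).
  A is 1 unit west of B: delta (east=-1, north=+0); A at (east=3, north=-4).
Therefore A relative to C: (east=3, north=-4).

Answer: A is at (east=3, north=-4) relative to C.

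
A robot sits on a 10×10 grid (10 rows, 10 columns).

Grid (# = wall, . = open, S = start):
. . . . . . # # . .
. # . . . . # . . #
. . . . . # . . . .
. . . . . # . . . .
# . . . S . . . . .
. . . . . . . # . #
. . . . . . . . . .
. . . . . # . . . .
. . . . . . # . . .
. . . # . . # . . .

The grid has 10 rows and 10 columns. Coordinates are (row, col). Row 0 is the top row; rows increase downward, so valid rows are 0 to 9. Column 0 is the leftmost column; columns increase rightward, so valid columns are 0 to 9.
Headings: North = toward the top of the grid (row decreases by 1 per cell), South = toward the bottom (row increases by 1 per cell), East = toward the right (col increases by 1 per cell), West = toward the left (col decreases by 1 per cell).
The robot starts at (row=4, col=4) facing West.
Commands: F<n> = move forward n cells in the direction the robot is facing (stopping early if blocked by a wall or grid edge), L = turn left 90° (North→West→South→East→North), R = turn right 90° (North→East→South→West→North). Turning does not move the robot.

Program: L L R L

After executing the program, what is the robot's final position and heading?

Answer: Final position: (row=4, col=4), facing East

Derivation:
Start: (row=4, col=4), facing West
  L: turn left, now facing South
  L: turn left, now facing East
  R: turn right, now facing South
  L: turn left, now facing East
Final: (row=4, col=4), facing East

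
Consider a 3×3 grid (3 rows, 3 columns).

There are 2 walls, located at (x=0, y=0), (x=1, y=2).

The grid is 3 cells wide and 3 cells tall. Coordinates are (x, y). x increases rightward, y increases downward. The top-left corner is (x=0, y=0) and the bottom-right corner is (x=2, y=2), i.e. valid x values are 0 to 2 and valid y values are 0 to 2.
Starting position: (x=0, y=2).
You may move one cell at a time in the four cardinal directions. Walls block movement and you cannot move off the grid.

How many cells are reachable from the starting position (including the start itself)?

BFS flood-fill from (x=0, y=2):
  Distance 0: (x=0, y=2)
  Distance 1: (x=0, y=1)
  Distance 2: (x=1, y=1)
  Distance 3: (x=1, y=0), (x=2, y=1)
  Distance 4: (x=2, y=0), (x=2, y=2)
Total reachable: 7 (grid has 7 open cells total)

Answer: Reachable cells: 7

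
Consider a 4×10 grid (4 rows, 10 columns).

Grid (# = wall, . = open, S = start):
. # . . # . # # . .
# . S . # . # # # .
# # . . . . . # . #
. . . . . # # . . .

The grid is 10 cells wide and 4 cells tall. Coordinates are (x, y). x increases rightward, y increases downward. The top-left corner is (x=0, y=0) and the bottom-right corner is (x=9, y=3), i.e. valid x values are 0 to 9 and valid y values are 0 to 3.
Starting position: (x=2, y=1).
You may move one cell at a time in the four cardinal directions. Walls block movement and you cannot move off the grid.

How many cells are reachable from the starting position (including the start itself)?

Answer: Reachable cells: 17

Derivation:
BFS flood-fill from (x=2, y=1):
  Distance 0: (x=2, y=1)
  Distance 1: (x=2, y=0), (x=1, y=1), (x=3, y=1), (x=2, y=2)
  Distance 2: (x=3, y=0), (x=3, y=2), (x=2, y=3)
  Distance 3: (x=4, y=2), (x=1, y=3), (x=3, y=3)
  Distance 4: (x=5, y=2), (x=0, y=3), (x=4, y=3)
  Distance 5: (x=5, y=1), (x=6, y=2)
  Distance 6: (x=5, y=0)
Total reachable: 17 (grid has 25 open cells total)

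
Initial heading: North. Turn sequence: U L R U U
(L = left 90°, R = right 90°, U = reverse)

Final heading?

Start: North
  U (U-turn (180°)) -> South
  L (left (90° counter-clockwise)) -> East
  R (right (90° clockwise)) -> South
  U (U-turn (180°)) -> North
  U (U-turn (180°)) -> South
Final: South

Answer: Final heading: South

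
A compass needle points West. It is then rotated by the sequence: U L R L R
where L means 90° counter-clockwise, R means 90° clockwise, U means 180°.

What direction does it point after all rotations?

Answer: Final heading: East

Derivation:
Start: West
  U (U-turn (180°)) -> East
  L (left (90° counter-clockwise)) -> North
  R (right (90° clockwise)) -> East
  L (left (90° counter-clockwise)) -> North
  R (right (90° clockwise)) -> East
Final: East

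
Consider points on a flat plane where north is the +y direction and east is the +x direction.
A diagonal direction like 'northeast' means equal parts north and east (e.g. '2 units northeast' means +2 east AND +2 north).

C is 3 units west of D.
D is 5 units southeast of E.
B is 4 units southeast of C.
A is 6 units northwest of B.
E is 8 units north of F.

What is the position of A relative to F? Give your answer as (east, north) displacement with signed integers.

Answer: A is at (east=0, north=5) relative to F.

Derivation:
Place F at the origin (east=0, north=0).
  E is 8 units north of F: delta (east=+0, north=+8); E at (east=0, north=8).
  D is 5 units southeast of E: delta (east=+5, north=-5); D at (east=5, north=3).
  C is 3 units west of D: delta (east=-3, north=+0); C at (east=2, north=3).
  B is 4 units southeast of C: delta (east=+4, north=-4); B at (east=6, north=-1).
  A is 6 units northwest of B: delta (east=-6, north=+6); A at (east=0, north=5).
Therefore A relative to F: (east=0, north=5).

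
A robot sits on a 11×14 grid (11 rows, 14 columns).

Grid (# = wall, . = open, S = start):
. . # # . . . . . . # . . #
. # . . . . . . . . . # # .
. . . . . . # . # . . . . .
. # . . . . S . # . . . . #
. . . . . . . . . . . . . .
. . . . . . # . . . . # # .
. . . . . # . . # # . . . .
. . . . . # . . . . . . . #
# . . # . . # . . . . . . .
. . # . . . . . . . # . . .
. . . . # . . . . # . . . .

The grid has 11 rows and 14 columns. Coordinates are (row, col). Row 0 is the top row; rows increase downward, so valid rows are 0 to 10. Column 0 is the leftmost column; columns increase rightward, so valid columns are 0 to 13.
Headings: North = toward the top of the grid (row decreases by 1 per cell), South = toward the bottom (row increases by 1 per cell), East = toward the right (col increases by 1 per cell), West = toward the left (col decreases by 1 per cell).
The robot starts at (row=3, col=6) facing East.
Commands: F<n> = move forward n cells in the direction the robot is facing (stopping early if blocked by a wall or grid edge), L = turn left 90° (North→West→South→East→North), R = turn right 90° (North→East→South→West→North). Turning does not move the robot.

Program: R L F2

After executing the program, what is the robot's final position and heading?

Start: (row=3, col=6), facing East
  R: turn right, now facing South
  L: turn left, now facing East
  F2: move forward 1/2 (blocked), now at (row=3, col=7)
Final: (row=3, col=7), facing East

Answer: Final position: (row=3, col=7), facing East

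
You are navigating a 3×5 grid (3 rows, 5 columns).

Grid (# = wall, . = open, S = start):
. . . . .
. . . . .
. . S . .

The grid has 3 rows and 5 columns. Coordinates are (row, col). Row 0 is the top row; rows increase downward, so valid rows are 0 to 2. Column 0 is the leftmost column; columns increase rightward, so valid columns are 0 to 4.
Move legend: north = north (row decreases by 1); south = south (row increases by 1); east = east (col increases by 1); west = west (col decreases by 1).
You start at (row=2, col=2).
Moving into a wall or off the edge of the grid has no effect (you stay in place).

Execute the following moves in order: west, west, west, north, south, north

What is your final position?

Start: (row=2, col=2)
  west (west): (row=2, col=2) -> (row=2, col=1)
  west (west): (row=2, col=1) -> (row=2, col=0)
  west (west): blocked, stay at (row=2, col=0)
  north (north): (row=2, col=0) -> (row=1, col=0)
  south (south): (row=1, col=0) -> (row=2, col=0)
  north (north): (row=2, col=0) -> (row=1, col=0)
Final: (row=1, col=0)

Answer: Final position: (row=1, col=0)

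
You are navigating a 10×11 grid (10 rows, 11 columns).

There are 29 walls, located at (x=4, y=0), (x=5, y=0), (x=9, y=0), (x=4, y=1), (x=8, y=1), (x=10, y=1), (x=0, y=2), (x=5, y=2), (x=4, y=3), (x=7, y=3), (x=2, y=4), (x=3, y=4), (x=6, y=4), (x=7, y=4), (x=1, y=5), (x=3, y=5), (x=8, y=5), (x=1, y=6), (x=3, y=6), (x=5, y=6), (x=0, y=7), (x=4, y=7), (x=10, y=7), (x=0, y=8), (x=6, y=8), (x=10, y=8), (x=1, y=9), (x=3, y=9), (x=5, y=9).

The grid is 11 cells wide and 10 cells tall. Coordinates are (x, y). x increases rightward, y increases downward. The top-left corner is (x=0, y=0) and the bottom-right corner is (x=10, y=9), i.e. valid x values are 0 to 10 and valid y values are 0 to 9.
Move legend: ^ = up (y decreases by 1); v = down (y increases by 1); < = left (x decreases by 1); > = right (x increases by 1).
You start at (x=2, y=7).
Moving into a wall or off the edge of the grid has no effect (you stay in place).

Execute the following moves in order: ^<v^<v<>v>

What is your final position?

Start: (x=2, y=7)
  ^ (up): (x=2, y=7) -> (x=2, y=6)
  < (left): blocked, stay at (x=2, y=6)
  v (down): (x=2, y=6) -> (x=2, y=7)
  ^ (up): (x=2, y=7) -> (x=2, y=6)
  < (left): blocked, stay at (x=2, y=6)
  v (down): (x=2, y=6) -> (x=2, y=7)
  < (left): (x=2, y=7) -> (x=1, y=7)
  > (right): (x=1, y=7) -> (x=2, y=7)
  v (down): (x=2, y=7) -> (x=2, y=8)
  > (right): (x=2, y=8) -> (x=3, y=8)
Final: (x=3, y=8)

Answer: Final position: (x=3, y=8)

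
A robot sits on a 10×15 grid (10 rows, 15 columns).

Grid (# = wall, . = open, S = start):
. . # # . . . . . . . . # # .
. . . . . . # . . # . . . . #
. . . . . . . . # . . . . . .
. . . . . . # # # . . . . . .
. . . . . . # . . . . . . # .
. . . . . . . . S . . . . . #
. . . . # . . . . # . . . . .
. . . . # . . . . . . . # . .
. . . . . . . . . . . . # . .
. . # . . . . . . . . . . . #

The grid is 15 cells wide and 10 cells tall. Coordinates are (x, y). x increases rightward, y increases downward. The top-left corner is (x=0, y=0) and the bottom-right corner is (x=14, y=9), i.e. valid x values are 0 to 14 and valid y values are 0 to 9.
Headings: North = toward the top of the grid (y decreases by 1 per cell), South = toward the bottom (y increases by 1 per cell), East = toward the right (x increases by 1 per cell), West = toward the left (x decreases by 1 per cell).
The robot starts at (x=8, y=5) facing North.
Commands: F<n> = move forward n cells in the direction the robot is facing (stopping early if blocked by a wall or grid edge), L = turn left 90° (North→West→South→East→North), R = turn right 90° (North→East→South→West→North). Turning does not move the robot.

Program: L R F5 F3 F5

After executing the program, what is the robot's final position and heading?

Start: (x=8, y=5), facing North
  L: turn left, now facing West
  R: turn right, now facing North
  F5: move forward 1/5 (blocked), now at (x=8, y=4)
  F3: move forward 0/3 (blocked), now at (x=8, y=4)
  F5: move forward 0/5 (blocked), now at (x=8, y=4)
Final: (x=8, y=4), facing North

Answer: Final position: (x=8, y=4), facing North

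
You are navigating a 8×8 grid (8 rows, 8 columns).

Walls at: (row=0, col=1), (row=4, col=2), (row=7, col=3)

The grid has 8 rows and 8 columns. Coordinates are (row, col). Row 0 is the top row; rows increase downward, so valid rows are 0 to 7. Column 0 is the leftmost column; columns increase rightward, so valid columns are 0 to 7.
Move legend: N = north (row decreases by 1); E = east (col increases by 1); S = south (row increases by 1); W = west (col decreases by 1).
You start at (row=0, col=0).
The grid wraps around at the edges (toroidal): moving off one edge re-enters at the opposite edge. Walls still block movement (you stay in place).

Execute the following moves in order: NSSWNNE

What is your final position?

Answer: Final position: (row=7, col=0)

Derivation:
Start: (row=0, col=0)
  N (north): (row=0, col=0) -> (row=7, col=0)
  S (south): (row=7, col=0) -> (row=0, col=0)
  S (south): (row=0, col=0) -> (row=1, col=0)
  W (west): (row=1, col=0) -> (row=1, col=7)
  N (north): (row=1, col=7) -> (row=0, col=7)
  N (north): (row=0, col=7) -> (row=7, col=7)
  E (east): (row=7, col=7) -> (row=7, col=0)
Final: (row=7, col=0)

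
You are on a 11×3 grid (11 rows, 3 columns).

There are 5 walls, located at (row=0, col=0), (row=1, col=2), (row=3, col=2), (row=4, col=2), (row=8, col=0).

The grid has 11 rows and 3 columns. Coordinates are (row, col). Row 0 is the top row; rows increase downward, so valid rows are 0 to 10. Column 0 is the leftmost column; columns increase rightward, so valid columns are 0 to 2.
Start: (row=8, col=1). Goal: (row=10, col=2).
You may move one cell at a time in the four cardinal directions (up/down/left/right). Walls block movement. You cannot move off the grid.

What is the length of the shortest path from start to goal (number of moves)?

Answer: Shortest path length: 3

Derivation:
BFS from (row=8, col=1) until reaching (row=10, col=2):
  Distance 0: (row=8, col=1)
  Distance 1: (row=7, col=1), (row=8, col=2), (row=9, col=1)
  Distance 2: (row=6, col=1), (row=7, col=0), (row=7, col=2), (row=9, col=0), (row=9, col=2), (row=10, col=1)
  Distance 3: (row=5, col=1), (row=6, col=0), (row=6, col=2), (row=10, col=0), (row=10, col=2)  <- goal reached here
One shortest path (3 moves): (row=8, col=1) -> (row=8, col=2) -> (row=9, col=2) -> (row=10, col=2)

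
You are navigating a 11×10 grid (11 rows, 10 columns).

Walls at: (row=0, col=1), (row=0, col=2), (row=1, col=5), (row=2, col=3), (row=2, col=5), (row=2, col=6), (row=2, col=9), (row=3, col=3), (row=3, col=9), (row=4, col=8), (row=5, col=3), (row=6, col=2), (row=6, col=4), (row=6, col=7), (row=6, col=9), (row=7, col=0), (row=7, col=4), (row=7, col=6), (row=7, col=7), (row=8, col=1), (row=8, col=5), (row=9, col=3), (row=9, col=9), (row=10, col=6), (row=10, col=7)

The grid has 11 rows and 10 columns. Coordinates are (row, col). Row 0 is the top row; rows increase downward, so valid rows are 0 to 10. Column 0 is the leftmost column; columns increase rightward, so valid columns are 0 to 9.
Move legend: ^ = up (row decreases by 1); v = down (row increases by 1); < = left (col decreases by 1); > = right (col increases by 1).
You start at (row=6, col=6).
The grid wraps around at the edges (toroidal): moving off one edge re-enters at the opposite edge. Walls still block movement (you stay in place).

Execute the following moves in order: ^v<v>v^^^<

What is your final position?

Answer: Final position: (row=4, col=4)

Derivation:
Start: (row=6, col=6)
  ^ (up): (row=6, col=6) -> (row=5, col=6)
  v (down): (row=5, col=6) -> (row=6, col=6)
  < (left): (row=6, col=6) -> (row=6, col=5)
  v (down): (row=6, col=5) -> (row=7, col=5)
  > (right): blocked, stay at (row=7, col=5)
  v (down): blocked, stay at (row=7, col=5)
  ^ (up): (row=7, col=5) -> (row=6, col=5)
  ^ (up): (row=6, col=5) -> (row=5, col=5)
  ^ (up): (row=5, col=5) -> (row=4, col=5)
  < (left): (row=4, col=5) -> (row=4, col=4)
Final: (row=4, col=4)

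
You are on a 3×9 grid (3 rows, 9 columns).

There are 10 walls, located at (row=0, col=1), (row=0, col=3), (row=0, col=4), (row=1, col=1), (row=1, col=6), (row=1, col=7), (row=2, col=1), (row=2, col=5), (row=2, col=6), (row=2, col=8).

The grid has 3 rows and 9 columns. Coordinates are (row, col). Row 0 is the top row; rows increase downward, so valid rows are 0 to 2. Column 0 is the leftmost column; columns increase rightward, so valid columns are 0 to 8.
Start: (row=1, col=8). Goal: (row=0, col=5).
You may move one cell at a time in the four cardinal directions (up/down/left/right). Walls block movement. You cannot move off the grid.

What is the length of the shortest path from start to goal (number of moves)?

BFS from (row=1, col=8) until reaching (row=0, col=5):
  Distance 0: (row=1, col=8)
  Distance 1: (row=0, col=8)
  Distance 2: (row=0, col=7)
  Distance 3: (row=0, col=6)
  Distance 4: (row=0, col=5)  <- goal reached here
One shortest path (4 moves): (row=1, col=8) -> (row=0, col=8) -> (row=0, col=7) -> (row=0, col=6) -> (row=0, col=5)

Answer: Shortest path length: 4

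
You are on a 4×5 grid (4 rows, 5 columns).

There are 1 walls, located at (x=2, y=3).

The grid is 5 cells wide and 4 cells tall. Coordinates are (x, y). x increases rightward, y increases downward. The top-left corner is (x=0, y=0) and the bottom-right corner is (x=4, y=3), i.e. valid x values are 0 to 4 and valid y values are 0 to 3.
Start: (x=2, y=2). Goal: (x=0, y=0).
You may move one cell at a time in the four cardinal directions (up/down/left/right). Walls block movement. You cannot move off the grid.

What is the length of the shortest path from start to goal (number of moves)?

Answer: Shortest path length: 4

Derivation:
BFS from (x=2, y=2) until reaching (x=0, y=0):
  Distance 0: (x=2, y=2)
  Distance 1: (x=2, y=1), (x=1, y=2), (x=3, y=2)
  Distance 2: (x=2, y=0), (x=1, y=1), (x=3, y=1), (x=0, y=2), (x=4, y=2), (x=1, y=3), (x=3, y=3)
  Distance 3: (x=1, y=0), (x=3, y=0), (x=0, y=1), (x=4, y=1), (x=0, y=3), (x=4, y=3)
  Distance 4: (x=0, y=0), (x=4, y=0)  <- goal reached here
One shortest path (4 moves): (x=2, y=2) -> (x=1, y=2) -> (x=0, y=2) -> (x=0, y=1) -> (x=0, y=0)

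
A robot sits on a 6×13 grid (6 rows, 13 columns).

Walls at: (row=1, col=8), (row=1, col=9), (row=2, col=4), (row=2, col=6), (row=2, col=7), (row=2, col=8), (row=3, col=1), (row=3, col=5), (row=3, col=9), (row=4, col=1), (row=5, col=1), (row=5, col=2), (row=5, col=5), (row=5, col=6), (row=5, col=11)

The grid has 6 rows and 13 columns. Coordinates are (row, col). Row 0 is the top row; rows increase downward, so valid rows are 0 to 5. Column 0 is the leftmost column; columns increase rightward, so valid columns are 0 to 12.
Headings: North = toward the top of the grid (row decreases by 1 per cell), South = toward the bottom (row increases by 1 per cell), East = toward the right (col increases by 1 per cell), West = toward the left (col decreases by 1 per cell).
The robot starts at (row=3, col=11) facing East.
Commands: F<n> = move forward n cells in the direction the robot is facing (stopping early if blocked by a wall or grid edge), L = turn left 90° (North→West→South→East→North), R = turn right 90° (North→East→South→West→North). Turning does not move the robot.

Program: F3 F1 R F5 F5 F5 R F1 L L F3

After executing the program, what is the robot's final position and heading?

Answer: Final position: (row=5, col=12), facing East

Derivation:
Start: (row=3, col=11), facing East
  F3: move forward 1/3 (blocked), now at (row=3, col=12)
  F1: move forward 0/1 (blocked), now at (row=3, col=12)
  R: turn right, now facing South
  F5: move forward 2/5 (blocked), now at (row=5, col=12)
  F5: move forward 0/5 (blocked), now at (row=5, col=12)
  F5: move forward 0/5 (blocked), now at (row=5, col=12)
  R: turn right, now facing West
  F1: move forward 0/1 (blocked), now at (row=5, col=12)
  L: turn left, now facing South
  L: turn left, now facing East
  F3: move forward 0/3 (blocked), now at (row=5, col=12)
Final: (row=5, col=12), facing East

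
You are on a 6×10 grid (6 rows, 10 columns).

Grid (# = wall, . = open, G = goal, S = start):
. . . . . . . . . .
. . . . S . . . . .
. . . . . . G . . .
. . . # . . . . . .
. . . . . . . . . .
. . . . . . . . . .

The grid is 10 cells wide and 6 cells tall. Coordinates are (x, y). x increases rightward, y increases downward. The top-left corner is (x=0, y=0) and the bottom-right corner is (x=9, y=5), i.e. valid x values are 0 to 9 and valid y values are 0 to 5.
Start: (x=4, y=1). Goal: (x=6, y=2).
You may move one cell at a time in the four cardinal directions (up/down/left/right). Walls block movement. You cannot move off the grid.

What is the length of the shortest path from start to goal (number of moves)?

Answer: Shortest path length: 3

Derivation:
BFS from (x=4, y=1) until reaching (x=6, y=2):
  Distance 0: (x=4, y=1)
  Distance 1: (x=4, y=0), (x=3, y=1), (x=5, y=1), (x=4, y=2)
  Distance 2: (x=3, y=0), (x=5, y=0), (x=2, y=1), (x=6, y=1), (x=3, y=2), (x=5, y=2), (x=4, y=3)
  Distance 3: (x=2, y=0), (x=6, y=0), (x=1, y=1), (x=7, y=1), (x=2, y=2), (x=6, y=2), (x=5, y=3), (x=4, y=4)  <- goal reached here
One shortest path (3 moves): (x=4, y=1) -> (x=5, y=1) -> (x=6, y=1) -> (x=6, y=2)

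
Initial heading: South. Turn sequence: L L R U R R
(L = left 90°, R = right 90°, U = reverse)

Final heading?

Answer: Final heading: East

Derivation:
Start: South
  L (left (90° counter-clockwise)) -> East
  L (left (90° counter-clockwise)) -> North
  R (right (90° clockwise)) -> East
  U (U-turn (180°)) -> West
  R (right (90° clockwise)) -> North
  R (right (90° clockwise)) -> East
Final: East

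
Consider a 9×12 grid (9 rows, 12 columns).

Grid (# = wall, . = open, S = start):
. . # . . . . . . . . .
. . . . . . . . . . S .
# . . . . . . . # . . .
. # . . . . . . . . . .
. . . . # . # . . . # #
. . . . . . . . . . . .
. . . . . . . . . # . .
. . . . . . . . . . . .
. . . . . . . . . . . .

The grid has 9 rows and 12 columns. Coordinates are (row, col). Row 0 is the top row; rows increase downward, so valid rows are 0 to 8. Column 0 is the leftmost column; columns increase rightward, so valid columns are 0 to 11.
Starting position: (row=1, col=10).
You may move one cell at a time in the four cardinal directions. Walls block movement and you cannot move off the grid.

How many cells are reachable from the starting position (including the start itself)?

BFS flood-fill from (row=1, col=10):
  Distance 0: (row=1, col=10)
  Distance 1: (row=0, col=10), (row=1, col=9), (row=1, col=11), (row=2, col=10)
  Distance 2: (row=0, col=9), (row=0, col=11), (row=1, col=8), (row=2, col=9), (row=2, col=11), (row=3, col=10)
  Distance 3: (row=0, col=8), (row=1, col=7), (row=3, col=9), (row=3, col=11)
  Distance 4: (row=0, col=7), (row=1, col=6), (row=2, col=7), (row=3, col=8), (row=4, col=9)
  Distance 5: (row=0, col=6), (row=1, col=5), (row=2, col=6), (row=3, col=7), (row=4, col=8), (row=5, col=9)
  Distance 6: (row=0, col=5), (row=1, col=4), (row=2, col=5), (row=3, col=6), (row=4, col=7), (row=5, col=8), (row=5, col=10)
  Distance 7: (row=0, col=4), (row=1, col=3), (row=2, col=4), (row=3, col=5), (row=5, col=7), (row=5, col=11), (row=6, col=8), (row=6, col=10)
  Distance 8: (row=0, col=3), (row=1, col=2), (row=2, col=3), (row=3, col=4), (row=4, col=5), (row=5, col=6), (row=6, col=7), (row=6, col=11), (row=7, col=8), (row=7, col=10)
  Distance 9: (row=1, col=1), (row=2, col=2), (row=3, col=3), (row=5, col=5), (row=6, col=6), (row=7, col=7), (row=7, col=9), (row=7, col=11), (row=8, col=8), (row=8, col=10)
  Distance 10: (row=0, col=1), (row=1, col=0), (row=2, col=1), (row=3, col=2), (row=4, col=3), (row=5, col=4), (row=6, col=5), (row=7, col=6), (row=8, col=7), (row=8, col=9), (row=8, col=11)
  Distance 11: (row=0, col=0), (row=4, col=2), (row=5, col=3), (row=6, col=4), (row=7, col=5), (row=8, col=6)
  Distance 12: (row=4, col=1), (row=5, col=2), (row=6, col=3), (row=7, col=4), (row=8, col=5)
  Distance 13: (row=4, col=0), (row=5, col=1), (row=6, col=2), (row=7, col=3), (row=8, col=4)
  Distance 14: (row=3, col=0), (row=5, col=0), (row=6, col=1), (row=7, col=2), (row=8, col=3)
  Distance 15: (row=6, col=0), (row=7, col=1), (row=8, col=2)
  Distance 16: (row=7, col=0), (row=8, col=1)
  Distance 17: (row=8, col=0)
Total reachable: 99 (grid has 99 open cells total)

Answer: Reachable cells: 99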